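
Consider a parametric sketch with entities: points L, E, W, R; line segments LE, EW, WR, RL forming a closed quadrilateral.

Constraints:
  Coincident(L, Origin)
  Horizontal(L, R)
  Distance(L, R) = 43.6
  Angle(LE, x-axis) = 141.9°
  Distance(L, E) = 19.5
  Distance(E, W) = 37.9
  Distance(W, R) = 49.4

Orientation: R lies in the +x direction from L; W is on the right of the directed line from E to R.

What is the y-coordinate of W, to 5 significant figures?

-22.735

Checks: |EW| = 37.90 ✓; |WR| = 49.40 ✓.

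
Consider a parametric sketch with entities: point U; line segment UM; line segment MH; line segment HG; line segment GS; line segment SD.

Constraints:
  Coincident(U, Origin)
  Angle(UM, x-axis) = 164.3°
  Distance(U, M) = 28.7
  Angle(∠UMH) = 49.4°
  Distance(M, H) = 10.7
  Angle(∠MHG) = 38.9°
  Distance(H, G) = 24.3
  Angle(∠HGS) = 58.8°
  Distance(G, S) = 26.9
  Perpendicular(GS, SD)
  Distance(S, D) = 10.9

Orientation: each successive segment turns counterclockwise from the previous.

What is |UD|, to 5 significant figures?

39.854

∠HGS = 58.8° gives GS at -162.80° from the x-axis; with |GS| = 26.9, S = (-42.942, 13.685). GS is perpendicular to SD, so SD runs at -72.800°; with |SD| = 10.9, D = (-39.719, 3.2720). Then |UD| = |D − U| = 39.854.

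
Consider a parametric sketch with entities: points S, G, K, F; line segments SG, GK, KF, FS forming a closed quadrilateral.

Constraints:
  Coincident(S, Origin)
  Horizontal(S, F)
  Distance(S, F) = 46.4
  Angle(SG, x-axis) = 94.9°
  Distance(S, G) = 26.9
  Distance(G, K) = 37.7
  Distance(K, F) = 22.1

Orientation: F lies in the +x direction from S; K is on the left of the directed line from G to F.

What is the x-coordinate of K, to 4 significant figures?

34.51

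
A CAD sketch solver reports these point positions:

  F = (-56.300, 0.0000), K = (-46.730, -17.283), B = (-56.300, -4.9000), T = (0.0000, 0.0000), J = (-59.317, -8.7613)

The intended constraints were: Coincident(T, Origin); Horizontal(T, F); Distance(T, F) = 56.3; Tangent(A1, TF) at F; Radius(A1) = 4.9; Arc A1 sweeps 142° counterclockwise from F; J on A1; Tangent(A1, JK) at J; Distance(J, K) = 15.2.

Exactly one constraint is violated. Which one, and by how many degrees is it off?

Tangent(A1, JK) at J — off by 3.90°.

T = (0.00, 0.00) ✓; T.y = 0.00, F.y = 0.00 ✓; |TF| = 56.30 ✓; ∠(BF, FT) = 90.00° ✓; |BF| = 4.900 ✓; bearing(B→J) − bearing(B→F) = 142.0° ✓; |BJ| = 4.900 ✓; ∠(BJ, JK) = 86.10° ✗; |JK| = 15.20 ✓.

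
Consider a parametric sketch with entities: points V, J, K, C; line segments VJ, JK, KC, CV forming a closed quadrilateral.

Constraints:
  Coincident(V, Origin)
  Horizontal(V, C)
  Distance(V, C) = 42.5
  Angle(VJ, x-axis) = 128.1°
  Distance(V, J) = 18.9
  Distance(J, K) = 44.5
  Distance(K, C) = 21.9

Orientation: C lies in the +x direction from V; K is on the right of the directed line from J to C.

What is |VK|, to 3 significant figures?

26.7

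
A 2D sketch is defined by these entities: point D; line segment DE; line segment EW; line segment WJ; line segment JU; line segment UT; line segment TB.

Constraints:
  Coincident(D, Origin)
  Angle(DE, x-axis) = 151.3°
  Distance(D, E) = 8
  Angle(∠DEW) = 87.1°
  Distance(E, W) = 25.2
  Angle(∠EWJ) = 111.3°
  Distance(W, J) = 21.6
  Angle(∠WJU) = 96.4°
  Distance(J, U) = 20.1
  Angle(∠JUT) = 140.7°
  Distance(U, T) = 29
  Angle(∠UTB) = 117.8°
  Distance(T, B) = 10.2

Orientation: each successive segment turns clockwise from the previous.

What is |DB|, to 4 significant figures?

17.42

D is at the origin; DE runs at 151.3° with length 8.0, so E = (-7.017, 3.842). ∠DEW = 87.1° gives EW at 58.40° from the x-axis; with |EW| = 25.2, W = (6.187, 25.31). ∠EWJ = 111.3° gives WJ at -10.30° from the x-axis; with |WJ| = 21.6, J = (27.44, 21.44). ∠WJU = 96.4° gives JU at -93.90° from the x-axis; with |JU| = 20.1, U = (26.07, 1.390). ∠JUT = 140.7° gives UT at -133.2° from the x-axis; with |UT| = 29.0, T = (6.220, -19.75). ∠UTB = 117.8° gives TB at 164.6° from the x-axis; with |TB| = 10.2, B = (-3.614, -17.04). Then |DB| = |B − D| = 17.42.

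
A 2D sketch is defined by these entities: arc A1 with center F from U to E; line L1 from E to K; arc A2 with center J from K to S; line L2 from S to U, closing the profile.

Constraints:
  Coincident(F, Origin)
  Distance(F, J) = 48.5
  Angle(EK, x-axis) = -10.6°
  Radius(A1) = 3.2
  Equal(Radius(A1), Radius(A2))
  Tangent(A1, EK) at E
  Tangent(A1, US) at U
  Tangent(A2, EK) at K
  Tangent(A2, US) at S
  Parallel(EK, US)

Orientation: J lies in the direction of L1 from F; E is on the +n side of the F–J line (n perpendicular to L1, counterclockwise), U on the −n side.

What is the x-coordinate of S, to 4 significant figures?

47.08

Tangency of A1 to both parallel lines with radius 3.2 puts E and U at F ± 3.2·n: E = (0.5886, 3.145), U = (-0.5886, -3.145). Equal radii place K and S the same way about J: K = J + 3.2·n = (48.26, -5.776), S = J − 3.2·n = (47.08, -12.07). So S.x = 47.08.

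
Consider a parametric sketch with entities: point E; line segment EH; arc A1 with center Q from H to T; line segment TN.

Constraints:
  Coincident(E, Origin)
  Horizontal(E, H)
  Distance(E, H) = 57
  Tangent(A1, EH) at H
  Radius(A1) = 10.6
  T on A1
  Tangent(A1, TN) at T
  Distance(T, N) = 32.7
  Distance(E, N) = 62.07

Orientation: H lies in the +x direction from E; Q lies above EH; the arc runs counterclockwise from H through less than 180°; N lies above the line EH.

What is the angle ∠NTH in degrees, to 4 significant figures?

115.8°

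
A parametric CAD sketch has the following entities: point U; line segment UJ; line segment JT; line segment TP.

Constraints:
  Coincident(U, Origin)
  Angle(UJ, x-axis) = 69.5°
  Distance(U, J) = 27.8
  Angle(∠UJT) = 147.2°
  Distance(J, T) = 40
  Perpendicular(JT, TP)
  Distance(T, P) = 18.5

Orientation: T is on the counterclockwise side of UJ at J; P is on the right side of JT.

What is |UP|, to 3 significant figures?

71.7

U is at the origin; UJ runs at 69.5° with length 27.8, so J = 27.8·(cos 69.5°, sin 69.5°) = (9.74, 26.0). ∠UJT = 147.2°, so JT runs at 69.5° + (180° − 147.2°) = 102° from the x-axis; with |JT| = 40.0, T = J + 40.0·(cos 102°, sin 102°) = (1.21, 65.1). The perpendicularity gives TP at right angles to JT; with |TP| = 18.5 on the right of JT, P = T + 18.5·(0.977, 0.213) = (19.3, 69.1). Then |UP| = |P − U| = 71.7.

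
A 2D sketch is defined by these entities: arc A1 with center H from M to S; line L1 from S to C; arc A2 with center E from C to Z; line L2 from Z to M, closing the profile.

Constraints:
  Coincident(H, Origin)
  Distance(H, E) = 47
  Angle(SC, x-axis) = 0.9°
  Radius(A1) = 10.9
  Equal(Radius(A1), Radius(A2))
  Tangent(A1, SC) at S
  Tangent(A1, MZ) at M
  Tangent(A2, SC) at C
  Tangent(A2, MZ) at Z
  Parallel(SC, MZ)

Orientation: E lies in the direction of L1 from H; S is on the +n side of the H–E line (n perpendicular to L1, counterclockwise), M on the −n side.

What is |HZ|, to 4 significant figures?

48.25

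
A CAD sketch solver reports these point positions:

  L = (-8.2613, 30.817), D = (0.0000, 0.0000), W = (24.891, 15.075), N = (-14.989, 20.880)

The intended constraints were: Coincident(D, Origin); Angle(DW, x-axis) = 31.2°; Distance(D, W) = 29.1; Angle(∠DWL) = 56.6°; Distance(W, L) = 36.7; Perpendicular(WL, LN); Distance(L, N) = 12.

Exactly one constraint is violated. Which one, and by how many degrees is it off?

Perpendicular(WL, LN) — off by 8.70°.

D = (0.00, 0.00) ✓; DW at 31.20° ✓; |DW| = 29.10 ✓; ∠DWL = 56.60° ✓; |WL| = 36.70 ✓; ∠(WL, LN) = 81.30° ✗; |LN| = 12.00 ✓.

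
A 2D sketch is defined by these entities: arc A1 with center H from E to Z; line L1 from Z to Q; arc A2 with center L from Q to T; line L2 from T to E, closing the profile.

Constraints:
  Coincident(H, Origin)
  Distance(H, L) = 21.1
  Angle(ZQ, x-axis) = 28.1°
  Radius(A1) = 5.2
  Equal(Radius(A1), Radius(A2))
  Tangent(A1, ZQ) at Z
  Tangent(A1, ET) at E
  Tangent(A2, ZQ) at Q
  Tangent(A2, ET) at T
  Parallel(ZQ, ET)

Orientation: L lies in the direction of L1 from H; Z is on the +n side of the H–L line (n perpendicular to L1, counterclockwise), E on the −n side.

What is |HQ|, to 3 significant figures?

21.7

The slot axis is L1's direction at 28.1°, so u = (cos 28.1°, sin 28.1°) = (0.882, 0.471) and n = (−sin 28.1°, cos 28.1°) = (-0.471, 0.882). H is at the origin and L lies 21.1 along u from H, so L = 21.1·u = (18.6, 9.94). Tangency of A1 to both parallel lines with radius 5.2 puts Z and E at H ± 5.2·n: Z = (-2.45, 4.59), E = (2.45, -4.59). Equal radii place Q and T the same way about L: Q = L + 5.2·n = (16.2, 14.5), T = L − 5.2·n = (21.1, 5.35). Then |HQ| = |Q − H| = 21.7.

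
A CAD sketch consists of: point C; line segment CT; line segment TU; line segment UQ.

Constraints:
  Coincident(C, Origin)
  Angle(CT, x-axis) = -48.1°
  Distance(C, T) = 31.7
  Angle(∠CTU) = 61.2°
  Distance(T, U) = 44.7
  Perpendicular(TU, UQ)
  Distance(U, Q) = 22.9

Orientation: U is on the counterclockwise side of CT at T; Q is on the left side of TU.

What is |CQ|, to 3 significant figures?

29.8

C is at the origin; CT runs at -48.1° with length 31.7, so T = 31.7·(cos -48.1°, sin -48.1°) = (21.2, -23.6). ∠CTU = 61.2°, so TU runs at -48.1° + (180° − 61.2°) = 70.7° from the x-axis; with |TU| = 44.7, U = T + 44.7·(cos 70.7°, sin 70.7°) = (35.9, 18.6). TU is perpendicular to UQ; with |UQ| = 22.9 on the left of TU, Q = U + 22.9·(-0.944, 0.331) = (14.3, 26.2). Then |CQ| = |Q − C| = 29.8.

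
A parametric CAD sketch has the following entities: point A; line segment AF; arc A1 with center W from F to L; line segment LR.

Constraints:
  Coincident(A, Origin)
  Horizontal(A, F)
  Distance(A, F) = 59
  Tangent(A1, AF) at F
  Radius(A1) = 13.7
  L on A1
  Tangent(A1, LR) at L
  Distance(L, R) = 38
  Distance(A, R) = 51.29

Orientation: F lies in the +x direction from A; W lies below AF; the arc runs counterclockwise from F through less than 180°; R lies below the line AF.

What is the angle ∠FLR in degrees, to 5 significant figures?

148.16°

A is at the origin; AF is horizontal with |AF| = 59.0 and F on the +x side, so F = (59.000, 0.0000). A1 meets AF tangentially, so WF is at right angles to AF, so W = F + (0, -13.7) = (59.000, -13.700). Since WL ⟂ LR (tangency), |WR| = √(13.7² + 38.0²) = 40.394 regardless of where L sits on A1. So R lies on both circle(A, 51.29) and circle(W, 40.394); the below-AF intersection is R = (29.876, -41.691). L is the foot of the tangent from R: L = (46.719, -7.6275).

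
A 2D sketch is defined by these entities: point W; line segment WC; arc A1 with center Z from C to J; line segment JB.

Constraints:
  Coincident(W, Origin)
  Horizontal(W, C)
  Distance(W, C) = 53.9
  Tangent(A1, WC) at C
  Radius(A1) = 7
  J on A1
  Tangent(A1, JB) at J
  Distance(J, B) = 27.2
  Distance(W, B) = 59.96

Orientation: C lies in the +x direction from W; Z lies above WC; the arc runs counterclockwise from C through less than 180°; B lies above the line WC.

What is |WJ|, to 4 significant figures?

61.07

Checks: |ZJ| = 7.000 ✓; ∠(ZJ, JB) = 90.00° ✓; |JB| = 27.20 ✓; |WB| = 59.96 ✓.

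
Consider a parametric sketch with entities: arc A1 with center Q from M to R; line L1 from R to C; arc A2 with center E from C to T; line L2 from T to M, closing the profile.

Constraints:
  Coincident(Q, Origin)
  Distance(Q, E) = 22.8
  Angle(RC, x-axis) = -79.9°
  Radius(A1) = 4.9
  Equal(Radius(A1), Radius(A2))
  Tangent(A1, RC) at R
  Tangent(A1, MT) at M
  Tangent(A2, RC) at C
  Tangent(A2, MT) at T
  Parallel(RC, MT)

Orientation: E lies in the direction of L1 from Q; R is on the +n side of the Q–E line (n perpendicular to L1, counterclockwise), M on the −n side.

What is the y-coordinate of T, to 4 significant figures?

-23.31

The slot axis is L1's direction at -79.9°, so u = (cos -79.9°, sin -79.9°) = (0.1754, -0.9845) and n = (−sin -79.9°, cos -79.9°) = (0.9845, 0.1754). Q is at the origin and E lies 22.8 along u from Q, so E = 22.8·u = (3.998, -22.45). Tangency of A1 to both parallel lines with radius 4.9 puts R and M at Q ± 4.9·n: R = (4.824, 0.8593), M = (-4.824, -0.8593). Equal radii place C and T the same way about E: C = E + 4.9·n = (8.822, -21.59), T = E − 4.9·n = (-0.8257, -23.31). So T.y = -23.31.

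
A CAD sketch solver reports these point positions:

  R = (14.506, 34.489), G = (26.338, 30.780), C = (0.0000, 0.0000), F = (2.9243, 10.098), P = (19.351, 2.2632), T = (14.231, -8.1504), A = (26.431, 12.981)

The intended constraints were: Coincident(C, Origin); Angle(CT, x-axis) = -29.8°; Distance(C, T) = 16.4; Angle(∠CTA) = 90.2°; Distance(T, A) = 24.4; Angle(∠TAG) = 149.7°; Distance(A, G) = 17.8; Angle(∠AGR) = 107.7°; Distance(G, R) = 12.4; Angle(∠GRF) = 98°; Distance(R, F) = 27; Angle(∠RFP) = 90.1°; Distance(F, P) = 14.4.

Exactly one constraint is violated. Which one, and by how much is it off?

Distance(F, P) = 14.4 — off by 3.80.

C = (0.00, 0.00) ✓; CT at -29.80° ✓; |CT| = 16.40 ✓; ∠CTA = 90.20° ✓; |TA| = 24.40 ✓; ∠TAG = 149.7° ✓; |AG| = 17.80 ✓; ∠AGR = 107.7° ✓; |GR| = 12.40 ✓; ∠GRF = 98.00° ✓; |RF| = 27.00 ✓; ∠RFP = 90.10° ✓; |FP| = 18.20 ✗.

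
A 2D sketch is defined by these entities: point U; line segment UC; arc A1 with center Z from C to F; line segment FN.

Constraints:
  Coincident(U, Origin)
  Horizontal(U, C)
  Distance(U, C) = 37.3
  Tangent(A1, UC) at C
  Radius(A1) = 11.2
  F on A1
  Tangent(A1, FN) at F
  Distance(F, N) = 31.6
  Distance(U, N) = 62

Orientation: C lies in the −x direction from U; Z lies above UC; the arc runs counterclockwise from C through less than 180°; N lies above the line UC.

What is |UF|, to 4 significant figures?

32.35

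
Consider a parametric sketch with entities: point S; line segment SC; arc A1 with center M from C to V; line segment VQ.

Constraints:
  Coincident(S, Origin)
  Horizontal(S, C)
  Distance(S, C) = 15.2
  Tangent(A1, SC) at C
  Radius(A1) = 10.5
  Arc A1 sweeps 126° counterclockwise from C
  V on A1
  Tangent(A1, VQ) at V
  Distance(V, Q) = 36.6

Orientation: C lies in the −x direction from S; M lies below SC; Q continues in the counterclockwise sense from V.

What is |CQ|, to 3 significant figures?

48.1

S is at the origin; SC is horizontal with |SC| = 15.2 and C on the −x side, so C = (-15.2, 0.00). Tangency of A1 to SC means the radius MC is perpendicular to SC, so M = C + (0, -10.5) = (-15.2, -10.5). On A1, C sits at bearing 90° from M; a 126° counterclockwise sweep puts V at bearing 216°, so V = M + 10.5·(cos 216°, sin 216°) = (-23.7, -16.7). Tangency of A1 to VQ means the radius MV is perpendicular to VQ, so VQ runs along (−sin 216°, cos 216°); with |VQ| = 36.6, Q = (-2.18, -46.3). Then |CQ| = |Q − C| = 48.1.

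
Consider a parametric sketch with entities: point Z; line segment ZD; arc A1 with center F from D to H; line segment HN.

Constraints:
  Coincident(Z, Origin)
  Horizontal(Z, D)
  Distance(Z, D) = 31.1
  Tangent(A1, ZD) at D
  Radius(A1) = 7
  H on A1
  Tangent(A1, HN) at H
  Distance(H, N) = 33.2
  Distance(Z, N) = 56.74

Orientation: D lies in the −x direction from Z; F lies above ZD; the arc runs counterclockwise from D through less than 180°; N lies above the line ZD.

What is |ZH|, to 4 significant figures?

26.99

Z is at the origin; Z and D share the same y with |ZD| = 31.1 and D on the −x side, so D = (-31.10, 0.000). The tangent condition forces FD to be normal to ZD, so F = D + (0, 7) = (-31.10, 7.000). Since FH ⟂ HN (tangency), |FN| = √(7.0² + 33.2²) = 33.93 regardless of where H sits on A1. So N lies on both circle(Z, 56.74) and circle(F, 33.93); the above-ZD intersection is N = (-40.69, 39.55). H is the foot of the tangent from N: H = (-24.94, 10.32).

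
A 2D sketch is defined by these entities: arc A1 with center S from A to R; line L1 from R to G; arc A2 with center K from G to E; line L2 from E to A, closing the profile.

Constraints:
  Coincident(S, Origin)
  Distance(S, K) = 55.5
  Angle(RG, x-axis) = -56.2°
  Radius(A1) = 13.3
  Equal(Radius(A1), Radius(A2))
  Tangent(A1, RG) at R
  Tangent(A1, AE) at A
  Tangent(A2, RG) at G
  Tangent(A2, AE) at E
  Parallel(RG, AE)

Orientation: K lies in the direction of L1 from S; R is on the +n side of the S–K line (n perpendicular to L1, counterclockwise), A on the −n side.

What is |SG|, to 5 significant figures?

57.071

The slot axis is L1's direction at -56.2°, so u = (cos -56.2°, sin -56.2°) = (0.55630, -0.83098) and n = (−sin -56.2°, cos -56.2°) = (0.83098, 0.55630). S is at the origin and K lies 55.5 along u from S, so K = 55.5·u = (30.874, -46.120). Tangency of A1 to both parallel lines with radius 13.3 puts R and A at S ± 13.3·n: R = (11.052, 7.3987), A = (-11.052, -7.3987). Equal radii place G and E the same way about K: G = K + 13.3·n = (41.927, -38.721), E = K − 13.3·n = (19.822, -53.518). Then |SG| = |G − S| = 57.071.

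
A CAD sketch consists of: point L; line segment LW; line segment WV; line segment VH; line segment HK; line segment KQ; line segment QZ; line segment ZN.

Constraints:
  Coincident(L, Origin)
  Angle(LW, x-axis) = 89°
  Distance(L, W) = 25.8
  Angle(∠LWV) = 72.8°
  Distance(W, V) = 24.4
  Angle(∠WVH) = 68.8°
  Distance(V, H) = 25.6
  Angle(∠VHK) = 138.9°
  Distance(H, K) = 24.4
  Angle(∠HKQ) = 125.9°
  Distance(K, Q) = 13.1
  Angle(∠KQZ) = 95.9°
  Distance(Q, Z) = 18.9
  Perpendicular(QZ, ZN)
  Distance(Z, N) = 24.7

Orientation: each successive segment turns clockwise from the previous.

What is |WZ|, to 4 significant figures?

16.45

L is at the origin; LW runs at 89.0° with length 25.8, so W = (0.4503, 25.80). ∠LWV = 72.8° gives WV at -18.20° from the x-axis; with |WV| = 24.4, V = (23.63, 18.18). ∠WVH = 68.8° gives VH at -129.4° from the x-axis; with |VH| = 25.6, H = (7.380, -1.607). ∠VHK = 138.9° gives HK at -170.5° from the x-axis; with |HK| = 24.4, K = (-16.68, -5.634). ∠HKQ = 125.9° gives KQ at 135.4° from the x-axis; with |KQ| = 13.1, Q = (-26.01, 3.564). ∠KQZ = 95.9° gives QZ at 51.30° from the x-axis; with |QZ| = 18.9, Z = (-14.20, 18.31). Then |WZ| = |Z − W| = 16.45.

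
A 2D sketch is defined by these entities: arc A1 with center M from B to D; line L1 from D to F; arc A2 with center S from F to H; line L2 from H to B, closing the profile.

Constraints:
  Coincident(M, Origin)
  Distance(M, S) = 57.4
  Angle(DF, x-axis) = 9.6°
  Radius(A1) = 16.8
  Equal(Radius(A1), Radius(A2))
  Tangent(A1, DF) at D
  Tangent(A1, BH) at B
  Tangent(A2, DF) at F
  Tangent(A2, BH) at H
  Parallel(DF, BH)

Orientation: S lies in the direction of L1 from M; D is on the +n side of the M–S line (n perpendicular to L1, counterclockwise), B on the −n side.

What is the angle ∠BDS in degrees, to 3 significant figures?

73.7°

The slot axis is L1's direction at 9.6°, so u = (cos 9.6°, sin 9.6°) = (0.986, 0.167) and n = (−sin 9.6°, cos 9.6°) = (-0.167, 0.986). M is at the origin and S lies 57.4 along u from M, so S = 57.4·u = (56.6, 9.57). Tangency of A1 to both parallel lines with radius 16.8 puts D and B at M ± 16.8·n: D = (-2.80, 16.6), B = (2.80, -16.6). Then cos ∠BDS = DB·DS / (|DB||DS|), giving 73.7°.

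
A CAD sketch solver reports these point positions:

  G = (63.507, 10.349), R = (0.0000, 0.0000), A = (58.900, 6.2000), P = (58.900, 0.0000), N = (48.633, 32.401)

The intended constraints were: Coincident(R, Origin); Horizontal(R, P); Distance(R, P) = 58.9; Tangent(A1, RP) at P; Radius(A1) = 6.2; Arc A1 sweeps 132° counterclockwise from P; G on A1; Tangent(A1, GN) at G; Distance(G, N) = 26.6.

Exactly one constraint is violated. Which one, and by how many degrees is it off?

Tangent(A1, GN) at G — off by 8.01°.

R = (0.00, 0.00) ✓; R.y = 0.00, P.y = 0.00 ✓; |RP| = 58.90 ✓; ∠(AP, PR) = 90.00° ✓; |AP| = 6.200 ✓; bearing(A→G) − bearing(A→P) = 132.0° ✓; |AG| = 6.200 ✓; ∠(AG, GN) = 98.01° ✗; |GN| = 26.60 ✓.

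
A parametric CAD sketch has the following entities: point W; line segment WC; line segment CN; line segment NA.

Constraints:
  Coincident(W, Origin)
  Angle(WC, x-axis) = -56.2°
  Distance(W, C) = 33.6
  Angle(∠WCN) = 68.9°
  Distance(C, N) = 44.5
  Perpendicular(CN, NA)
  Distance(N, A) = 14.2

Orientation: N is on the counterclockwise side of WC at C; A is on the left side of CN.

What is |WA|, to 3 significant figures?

36.7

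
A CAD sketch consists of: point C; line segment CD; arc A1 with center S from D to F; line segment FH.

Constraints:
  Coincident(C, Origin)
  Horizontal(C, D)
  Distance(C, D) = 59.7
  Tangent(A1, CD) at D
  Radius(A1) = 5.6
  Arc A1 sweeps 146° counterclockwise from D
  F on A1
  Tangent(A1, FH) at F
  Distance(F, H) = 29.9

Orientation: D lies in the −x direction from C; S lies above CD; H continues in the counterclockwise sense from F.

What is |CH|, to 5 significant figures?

85.708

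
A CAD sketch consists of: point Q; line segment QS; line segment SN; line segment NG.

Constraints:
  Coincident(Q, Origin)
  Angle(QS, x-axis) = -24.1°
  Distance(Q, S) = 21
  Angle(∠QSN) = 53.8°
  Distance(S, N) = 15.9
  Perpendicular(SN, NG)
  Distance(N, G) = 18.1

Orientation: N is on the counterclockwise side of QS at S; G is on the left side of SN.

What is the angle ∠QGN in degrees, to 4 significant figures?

71.74°

∠QSN = 53.8°, so SN runs at -24.1° + (180° − 53.8°) = 102.1° from the x-axis; with |SN| = 15.9, N = S + 15.9·(cos 102.1°, sin 102.1°) = (15.84, 6.972). SN ⟂ NG; with |NG| = 18.1 on the left of SN, G = N + 18.1·(-0.9778, -0.2096) = (-1.861, 3.178). Then cos ∠QGN = GQ·GN / (|GQ||GN|), giving 71.74°.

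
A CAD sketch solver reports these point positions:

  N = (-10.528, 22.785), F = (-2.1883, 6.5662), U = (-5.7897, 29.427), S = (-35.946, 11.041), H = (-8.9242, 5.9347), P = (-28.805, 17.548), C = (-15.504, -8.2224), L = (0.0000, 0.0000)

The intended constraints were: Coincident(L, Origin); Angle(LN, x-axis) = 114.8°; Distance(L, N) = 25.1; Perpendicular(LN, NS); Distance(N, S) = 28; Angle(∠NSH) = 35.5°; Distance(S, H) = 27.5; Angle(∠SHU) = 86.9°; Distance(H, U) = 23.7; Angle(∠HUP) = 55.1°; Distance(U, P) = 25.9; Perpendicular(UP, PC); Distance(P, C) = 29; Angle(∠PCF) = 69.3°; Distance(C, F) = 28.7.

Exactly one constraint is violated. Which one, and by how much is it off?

Distance(C, F) = 28.7 — off by 8.80.

L = (0.00, 0.00) ✓; LN at 114.8° ✓; |LN| = 25.10 ✓; ∠(LN, NS) = 90.00° ✓; |NS| = 28.00 ✓; ∠NSH = 35.50° ✓; |SH| = 27.50 ✓; ∠SHU = 86.90° ✓; |HU| = 23.70 ✓; ∠HUP = 55.10° ✓; |UP| = 25.90 ✓; ∠(UP, PC) = 90.00° ✓; |PC| = 29.00 ✓; ∠PCF = 69.30° ✓; |CF| = 19.90 ✗.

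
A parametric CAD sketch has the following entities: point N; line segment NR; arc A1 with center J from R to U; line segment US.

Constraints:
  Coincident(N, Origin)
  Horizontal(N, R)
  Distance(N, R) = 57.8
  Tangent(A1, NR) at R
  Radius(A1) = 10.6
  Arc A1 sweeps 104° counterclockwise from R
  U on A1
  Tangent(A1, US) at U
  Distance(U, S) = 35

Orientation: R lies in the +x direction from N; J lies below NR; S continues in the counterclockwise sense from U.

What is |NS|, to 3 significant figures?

73.2

On A1, R sits at bearing 90° from J; a 104° counterclockwise sweep puts U at bearing 194°, so U = J + 10.6·(cos 194°, sin 194°) = (47.5, -13.2). The tangent condition forces JU to be normal to US, so US runs along (−sin 194°, cos 194°); with |US| = 35.0, S = (56.0, -47.1). Then |NS| = |S − N| = 73.2.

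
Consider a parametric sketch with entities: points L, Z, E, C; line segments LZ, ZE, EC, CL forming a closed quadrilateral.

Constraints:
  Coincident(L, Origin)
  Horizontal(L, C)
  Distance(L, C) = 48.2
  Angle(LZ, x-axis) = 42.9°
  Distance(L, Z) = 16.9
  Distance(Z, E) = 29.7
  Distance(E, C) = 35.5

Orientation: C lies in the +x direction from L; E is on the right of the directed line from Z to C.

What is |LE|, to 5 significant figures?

24.904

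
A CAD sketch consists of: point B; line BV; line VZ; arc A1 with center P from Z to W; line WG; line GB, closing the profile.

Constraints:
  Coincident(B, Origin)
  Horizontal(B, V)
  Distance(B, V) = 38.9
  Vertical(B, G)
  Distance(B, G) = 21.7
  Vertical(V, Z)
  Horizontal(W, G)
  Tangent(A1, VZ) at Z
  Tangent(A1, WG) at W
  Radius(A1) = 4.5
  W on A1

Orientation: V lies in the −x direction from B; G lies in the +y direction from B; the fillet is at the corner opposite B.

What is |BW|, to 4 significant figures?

40.67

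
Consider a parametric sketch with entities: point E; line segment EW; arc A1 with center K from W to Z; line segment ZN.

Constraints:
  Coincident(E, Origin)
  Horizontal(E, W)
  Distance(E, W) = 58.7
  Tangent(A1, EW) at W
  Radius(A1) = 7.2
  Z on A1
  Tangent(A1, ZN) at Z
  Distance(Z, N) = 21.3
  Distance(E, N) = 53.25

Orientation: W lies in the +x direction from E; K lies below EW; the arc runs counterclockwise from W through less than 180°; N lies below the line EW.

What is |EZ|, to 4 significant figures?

52.01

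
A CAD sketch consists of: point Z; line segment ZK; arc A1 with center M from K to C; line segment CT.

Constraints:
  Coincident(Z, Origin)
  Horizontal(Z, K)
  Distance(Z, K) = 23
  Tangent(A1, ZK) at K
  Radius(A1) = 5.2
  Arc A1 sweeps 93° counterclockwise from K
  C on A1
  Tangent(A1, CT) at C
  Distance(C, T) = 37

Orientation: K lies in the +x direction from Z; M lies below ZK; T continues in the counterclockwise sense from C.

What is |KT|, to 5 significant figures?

42.546

On A1, K sits at bearing 90° from M; a 93° counterclockwise sweep puts C at bearing 183°, so C = M + 5.2·(cos 183°, sin 183°) = (17.807, -5.4721). The tangent condition forces MC to be normal to CT, so CT runs along (−sin 183°, cos 183°); with |CT| = 37.0, T = (19.744, -42.421). Then |KT| = |T − K| = 42.546.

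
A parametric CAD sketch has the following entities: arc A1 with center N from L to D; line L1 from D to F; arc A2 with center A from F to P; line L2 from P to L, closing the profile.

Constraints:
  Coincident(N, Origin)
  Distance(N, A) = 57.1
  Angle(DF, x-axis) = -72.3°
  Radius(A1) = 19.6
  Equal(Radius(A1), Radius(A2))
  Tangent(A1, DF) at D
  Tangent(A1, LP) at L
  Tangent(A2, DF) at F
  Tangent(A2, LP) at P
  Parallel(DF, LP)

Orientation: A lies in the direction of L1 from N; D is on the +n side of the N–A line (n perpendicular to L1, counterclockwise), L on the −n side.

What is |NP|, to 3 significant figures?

60.4

The slot axis is L1's direction at -72.3°, so u = (cos -72.3°, sin -72.3°) = (0.304, -0.953) and n = (−sin -72.3°, cos -72.3°) = (0.953, 0.304). N is at the origin and A lies 57.1 along u from N, so A = 57.1·u = (17.4, -54.4). Tangency of A1 to both parallel lines with radius 19.6 puts D and L at N ± 19.6·n: D = (18.7, 5.96), L = (-18.7, -5.96). Equal radii place F and P the same way about A: F = A + 19.6·n = (36.0, -48.4), P = A − 19.6·n = (-1.31, -60.4). Then |NP| = |P − N| = 60.4.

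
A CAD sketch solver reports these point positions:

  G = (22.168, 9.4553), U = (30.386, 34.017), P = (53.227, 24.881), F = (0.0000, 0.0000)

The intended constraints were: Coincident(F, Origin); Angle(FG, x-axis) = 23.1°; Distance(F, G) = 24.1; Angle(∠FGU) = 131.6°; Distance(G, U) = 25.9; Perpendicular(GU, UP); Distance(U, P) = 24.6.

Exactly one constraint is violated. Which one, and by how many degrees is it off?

Perpendicular(GU, UP) — off by 3.30°.

F = (0.00, 0.00) ✓; FG at 23.10° ✓; |FG| = 24.10 ✓; ∠FGU = 131.6° ✓; |GU| = 25.90 ✓; ∠(GU, UP) = 93.30° ✗; |UP| = 24.60 ✓.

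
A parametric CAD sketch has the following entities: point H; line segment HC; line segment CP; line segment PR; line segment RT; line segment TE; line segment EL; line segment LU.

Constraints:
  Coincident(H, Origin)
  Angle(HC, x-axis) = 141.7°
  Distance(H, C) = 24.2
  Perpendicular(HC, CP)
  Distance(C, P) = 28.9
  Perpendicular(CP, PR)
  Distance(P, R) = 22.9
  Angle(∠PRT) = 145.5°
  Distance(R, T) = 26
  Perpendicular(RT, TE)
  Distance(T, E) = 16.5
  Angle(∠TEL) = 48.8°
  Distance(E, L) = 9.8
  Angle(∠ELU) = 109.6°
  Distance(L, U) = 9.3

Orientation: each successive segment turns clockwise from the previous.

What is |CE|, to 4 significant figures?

34.99

∠PRT = 145.5° gives RT at -72.80° from the x-axis; with |RT| = 26.0, T = (24.58, -1.351). RT ⟂ TE, so TE runs at -162.8°; with |TE| = 16.5, E = (8.818, -6.231). Then |CE| = |E − C| = 34.99.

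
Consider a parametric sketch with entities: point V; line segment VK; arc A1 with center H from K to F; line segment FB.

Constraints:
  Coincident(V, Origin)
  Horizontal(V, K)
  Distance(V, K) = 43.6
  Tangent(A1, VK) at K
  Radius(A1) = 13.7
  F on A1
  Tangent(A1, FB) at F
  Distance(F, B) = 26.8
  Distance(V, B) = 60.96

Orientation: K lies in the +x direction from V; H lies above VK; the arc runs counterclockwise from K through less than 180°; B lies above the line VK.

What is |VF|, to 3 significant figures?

59.2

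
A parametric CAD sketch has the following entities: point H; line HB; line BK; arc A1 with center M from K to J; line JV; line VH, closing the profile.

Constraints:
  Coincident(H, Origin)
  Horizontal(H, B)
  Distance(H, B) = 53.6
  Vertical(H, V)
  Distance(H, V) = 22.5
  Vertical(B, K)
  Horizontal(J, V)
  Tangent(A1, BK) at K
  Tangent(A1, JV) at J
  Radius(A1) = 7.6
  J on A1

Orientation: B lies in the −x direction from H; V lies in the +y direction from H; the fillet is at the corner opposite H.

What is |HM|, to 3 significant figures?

48.4

H and V share the same x with |HV| = 22.5 and V on the +y side, so V = (0.00, 22.5). The virtual corner opposite H is at (-53.6, 22.5). The tangent condition forces MK to be normal to BK and tangency of A1 to JV means the radius MJ is perpendicular to JV, with radius 7.6, so the center M sits 7.6 in from both sides at M = (-46.0, 14.9). Then |HM| = |M − H| = 48.4.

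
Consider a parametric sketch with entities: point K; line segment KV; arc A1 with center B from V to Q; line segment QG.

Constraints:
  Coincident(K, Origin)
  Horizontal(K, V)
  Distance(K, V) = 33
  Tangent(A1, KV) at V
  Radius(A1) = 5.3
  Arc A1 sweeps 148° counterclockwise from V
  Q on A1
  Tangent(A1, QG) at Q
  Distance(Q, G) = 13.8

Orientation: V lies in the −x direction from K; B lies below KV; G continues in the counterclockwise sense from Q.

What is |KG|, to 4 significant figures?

29.56

On A1, V sits at bearing 90° from B; a 148° counterclockwise sweep puts Q at bearing 238°, so Q = B + 5.3·(cos 238°, sin 238°) = (-35.81, -9.795). Tangency of A1 to QG means the radius BQ is perpendicular to QG, so QG runs along (−sin 238°, cos 238°); with |QG| = 13.8, G = (-24.11, -17.11). Then |KG| = |G − K| = 29.56.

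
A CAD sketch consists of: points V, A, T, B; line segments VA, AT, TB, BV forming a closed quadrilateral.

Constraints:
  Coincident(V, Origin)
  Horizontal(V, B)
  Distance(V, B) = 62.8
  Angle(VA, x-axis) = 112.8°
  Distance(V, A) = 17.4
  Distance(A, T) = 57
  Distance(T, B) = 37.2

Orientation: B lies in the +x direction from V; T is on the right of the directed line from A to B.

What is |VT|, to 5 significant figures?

41.544

V is at the origin; VB is horizontal with |VB| = 62.8 and B in +x, so B = (62.8, 0). VA runs at 112.8° with |VA| = 17.4, so A = (-6.7428, 16.040). T is determined by |AT| = 57.0 and |TB| = 37.2 together: it lies at the intersection of circle(A, 57.0) and circle(B, 37.2). With |AB| = 71.369, the foot of the radical line on AB is 48.751 from A and the perpendicular offset is √(57.0² − 48.751²) = 29.535. Taking the right-of-AB solution: T = (34.123, -23.696).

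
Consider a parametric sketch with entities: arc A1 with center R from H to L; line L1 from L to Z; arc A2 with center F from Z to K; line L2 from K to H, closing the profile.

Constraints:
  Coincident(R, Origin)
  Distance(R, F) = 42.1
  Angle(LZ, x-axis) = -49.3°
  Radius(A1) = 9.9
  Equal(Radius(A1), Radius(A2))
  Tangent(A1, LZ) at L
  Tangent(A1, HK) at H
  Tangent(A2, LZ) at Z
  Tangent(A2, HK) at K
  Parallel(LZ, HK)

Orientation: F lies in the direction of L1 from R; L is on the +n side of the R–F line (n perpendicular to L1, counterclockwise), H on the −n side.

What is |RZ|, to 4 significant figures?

43.25

The slot axis is L1's direction at -49.3°, so u = (cos -49.3°, sin -49.3°) = (0.6521, -0.7581) and n = (−sin -49.3°, cos -49.3°) = (0.7581, 0.6521). R is at the origin and F lies 42.1 along u from R, so F = 42.1·u = (27.45, -31.92). Tangency of A1 to both parallel lines with radius 9.9 puts L and H at R ± 9.9·n: L = (7.506, 6.456), H = (-7.506, -6.456). Equal radii place Z and K the same way about F: Z = F + 9.9·n = (34.96, -25.46), K = F − 9.9·n = (19.95, -38.37). Then |RZ| = |Z − R| = 43.25.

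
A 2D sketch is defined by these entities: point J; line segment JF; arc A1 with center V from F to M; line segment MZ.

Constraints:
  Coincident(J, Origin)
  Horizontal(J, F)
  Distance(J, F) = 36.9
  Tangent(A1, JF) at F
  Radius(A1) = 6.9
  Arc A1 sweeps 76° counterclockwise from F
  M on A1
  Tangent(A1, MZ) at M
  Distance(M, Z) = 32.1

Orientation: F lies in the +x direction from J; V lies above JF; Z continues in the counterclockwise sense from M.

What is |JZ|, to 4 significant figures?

62.94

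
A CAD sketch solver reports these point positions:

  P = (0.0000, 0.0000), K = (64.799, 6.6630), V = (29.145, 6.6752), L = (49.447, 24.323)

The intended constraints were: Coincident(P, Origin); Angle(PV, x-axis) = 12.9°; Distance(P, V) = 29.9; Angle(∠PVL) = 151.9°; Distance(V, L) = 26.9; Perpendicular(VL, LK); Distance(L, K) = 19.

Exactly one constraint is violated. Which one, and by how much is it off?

Distance(L, K) = 19 — off by 4.40.

P = (0.00, 0.00) ✓; PV at 12.90° ✓; |PV| = 29.90 ✓; ∠PVL = 151.9° ✓; |VL| = 26.90 ✓; ∠(VL, LK) = 90.00° ✓; |LK| = 23.40 ✗.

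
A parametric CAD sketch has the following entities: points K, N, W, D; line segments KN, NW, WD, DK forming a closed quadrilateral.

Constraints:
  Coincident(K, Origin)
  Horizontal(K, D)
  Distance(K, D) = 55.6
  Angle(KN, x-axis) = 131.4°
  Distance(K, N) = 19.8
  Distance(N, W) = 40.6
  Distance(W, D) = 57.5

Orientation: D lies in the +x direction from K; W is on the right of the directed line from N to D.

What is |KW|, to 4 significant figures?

22.71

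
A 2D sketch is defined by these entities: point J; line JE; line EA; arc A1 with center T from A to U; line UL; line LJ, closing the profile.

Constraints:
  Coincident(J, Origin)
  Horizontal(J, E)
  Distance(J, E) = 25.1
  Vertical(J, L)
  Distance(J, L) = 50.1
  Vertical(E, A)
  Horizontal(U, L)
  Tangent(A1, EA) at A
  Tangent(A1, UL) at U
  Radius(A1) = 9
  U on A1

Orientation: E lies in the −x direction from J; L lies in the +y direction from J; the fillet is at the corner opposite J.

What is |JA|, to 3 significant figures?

48.2

The virtual corner opposite J is at (-25.1, 50.1). Tangency of A1 to EA means the radius TA is perpendicular to EA and A1 meets UL tangentially, so TU is at right angles to UL, with radius 9.0, so the center T sits 9.0 in from both sides at T = (-16.1, 41.1). That places the tangent points at A = (-25.1, 41.1) on EA and U = (-16.1, 50.1) on UL. Then |JA| = |A − J| = 48.2.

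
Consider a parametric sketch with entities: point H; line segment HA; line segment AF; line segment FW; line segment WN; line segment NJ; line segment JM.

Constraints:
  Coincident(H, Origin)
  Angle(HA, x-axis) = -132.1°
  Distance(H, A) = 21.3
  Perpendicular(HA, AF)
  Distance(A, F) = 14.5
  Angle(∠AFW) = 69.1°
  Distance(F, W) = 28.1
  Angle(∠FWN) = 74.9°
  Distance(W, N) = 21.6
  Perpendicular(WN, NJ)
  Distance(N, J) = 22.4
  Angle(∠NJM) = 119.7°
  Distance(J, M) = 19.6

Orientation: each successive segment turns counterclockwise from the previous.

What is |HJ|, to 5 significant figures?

25.868

H is at the origin; HA runs at -132.1° with length 21.3, so A = (-14.280, -15.804). HA is perpendicular to AF, so AF runs at -42.100°; with |AF| = 14.5, F = (-3.5214, -25.525). ∠AFW = 69.1° gives FW at 68.800° from the x-axis; with |FW| = 28.1, W = (6.6402, 0.67303). ∠FWN = 74.9° gives WN at 173.90° from the x-axis; with |WN| = 21.6, N = (-14.837, 2.9683). WN ⟂ NJ, so NJ runs at -96.100°; with |NJ| = 22.4, J = (-17.218, -19.305). Then |HJ| = |J − H| = 25.868.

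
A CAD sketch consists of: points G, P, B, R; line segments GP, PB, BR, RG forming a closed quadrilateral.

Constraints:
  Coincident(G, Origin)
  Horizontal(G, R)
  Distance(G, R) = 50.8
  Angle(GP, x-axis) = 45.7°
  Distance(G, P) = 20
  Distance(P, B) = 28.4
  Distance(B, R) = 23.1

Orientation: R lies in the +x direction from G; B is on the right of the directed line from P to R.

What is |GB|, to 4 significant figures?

31.11

Checks: |PB| = 28.40 ✓; |BR| = 23.10 ✓.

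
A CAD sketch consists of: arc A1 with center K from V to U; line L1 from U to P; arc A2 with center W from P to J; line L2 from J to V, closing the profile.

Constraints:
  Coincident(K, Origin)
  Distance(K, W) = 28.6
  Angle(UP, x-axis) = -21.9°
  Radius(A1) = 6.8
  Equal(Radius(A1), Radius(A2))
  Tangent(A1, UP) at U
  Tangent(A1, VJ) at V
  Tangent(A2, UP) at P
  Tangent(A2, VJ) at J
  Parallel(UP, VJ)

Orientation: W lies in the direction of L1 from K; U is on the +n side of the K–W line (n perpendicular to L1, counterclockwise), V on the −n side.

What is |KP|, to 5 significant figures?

29.397

Tangency of A1 to both parallel lines with radius 6.8 puts U and V at K ± 6.8·n: U = (2.5363, 6.3093), V = (-2.5363, -6.3093). Equal radii place P and J the same way about W: P = W + 6.8·n = (29.072, -4.3582), J = W − 6.8·n = (24.000, -16.977). Then |KP| = |P − K| = 29.397.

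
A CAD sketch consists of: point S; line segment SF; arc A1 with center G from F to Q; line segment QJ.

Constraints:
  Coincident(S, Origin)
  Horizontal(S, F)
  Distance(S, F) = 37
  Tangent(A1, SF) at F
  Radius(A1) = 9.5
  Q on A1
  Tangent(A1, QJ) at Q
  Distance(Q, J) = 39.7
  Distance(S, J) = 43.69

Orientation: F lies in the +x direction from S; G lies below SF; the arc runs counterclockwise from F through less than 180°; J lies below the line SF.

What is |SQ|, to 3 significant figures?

28.9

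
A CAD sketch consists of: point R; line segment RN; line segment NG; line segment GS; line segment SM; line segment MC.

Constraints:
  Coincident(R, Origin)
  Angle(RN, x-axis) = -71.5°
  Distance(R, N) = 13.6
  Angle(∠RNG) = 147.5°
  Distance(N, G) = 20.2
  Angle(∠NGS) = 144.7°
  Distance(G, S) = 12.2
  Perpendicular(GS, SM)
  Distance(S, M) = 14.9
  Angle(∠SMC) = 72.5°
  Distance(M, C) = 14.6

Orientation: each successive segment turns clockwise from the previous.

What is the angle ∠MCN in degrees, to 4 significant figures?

158.0°

R is at the origin; RN runs at -71.5° with length 13.6, so N = (4.315, -12.90). ∠RNG = 147.5° gives NG at -104.0° from the x-axis; with |NG| = 20.2, G = (-0.5715, -32.50). ∠NGS = 144.7° gives GS at -139.3° from the x-axis; with |GS| = 12.2, S = (-9.821, -40.45). The perpendicularity gives SM at right angles to GS, so SM runs at 130.7°; with |SM| = 14.9, M = (-19.54, -29.16). ∠SMC = 72.5° gives MC at 23.20° from the x-axis; with |MC| = 14.6, C = (-6.118, -23.41). Then cos ∠MCN = CM·CN / (|CM||CN|), giving 158.0°.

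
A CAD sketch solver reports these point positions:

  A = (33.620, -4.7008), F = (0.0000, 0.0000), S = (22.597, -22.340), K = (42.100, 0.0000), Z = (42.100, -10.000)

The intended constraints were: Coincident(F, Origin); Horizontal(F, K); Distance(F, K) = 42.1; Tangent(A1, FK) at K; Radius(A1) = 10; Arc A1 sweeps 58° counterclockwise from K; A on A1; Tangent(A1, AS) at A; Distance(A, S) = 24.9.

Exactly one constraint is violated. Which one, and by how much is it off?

Distance(A, S) = 24.9 — off by 4.10.

F = (0.00, 0.00) ✓; F.y = 0.00, K.y = 0.00 ✓; |FK| = 42.10 ✓; ∠(ZK, KF) = 90.00° ✓; |ZK| = 10.00 ✓; bearing(Z→A) − bearing(Z→K) = 58.00° ✓; |ZA| = 10.00 ✓; ∠(ZA, AS) = 90.00° ✓; |AS| = 20.80 ✗.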